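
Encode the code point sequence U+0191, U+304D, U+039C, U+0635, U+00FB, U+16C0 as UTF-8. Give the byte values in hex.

U+0191: 2-byte form → C6 91.
U+304D: 3-byte form → E3 81 8D.
U+039C: 2-byte form → CE 9C.
U+0635: 2-byte form → D8 B5.
U+00FB: 2-byte form → C3 BB.
U+16C0: 3-byte form → E1 9B 80.
Concatenated (14 bytes): C6 91 E3 81 8D CE 9C D8 B5 C3 BB E1 9B 80.

C6 91 E3 81 8D CE 9C D8 B5 C3 BB E1 9B 80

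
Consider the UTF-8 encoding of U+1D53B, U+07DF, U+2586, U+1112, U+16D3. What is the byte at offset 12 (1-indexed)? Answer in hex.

1-indexed offset 12 is 0-indexed offset 11.
U+1D53B → 4-byte form F0 9D 94 BB at offsets 0–3.
U+07DF → 2-byte form DF 9F at offsets 4–5.
U+2586 → 3-byte form E2 96 86 at offsets 6–8.
U+1112 → 3-byte form E1 84 92 at offsets 9–11.
Offset 11 falls in char 4's range; it's byte 3 of E1 84 92 = 0x92.

0x92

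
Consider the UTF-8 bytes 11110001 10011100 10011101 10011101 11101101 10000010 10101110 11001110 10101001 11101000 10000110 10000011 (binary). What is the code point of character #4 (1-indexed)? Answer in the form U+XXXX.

Offset 0: leading byte 0xF1 = 11110001 → 4-byte char #1 = F1 9C 9D 9D.
Offset 4: leading byte 0xED = 11101101 → 3-byte char #2 = ED 82 AE.
Offset 7: leading byte 0xCE = 11001110 → 2-byte char #3 = CE A9.
Offset 9: leading byte 0xE8 = 11101000 → 3-byte char #4 = E8 86 83.
Leading byte 0xE8 = 11101000 matches 1110xxxx → 3-byte sequence.
Byte 1: 0xE8 = 11101000, payload 1000 (4 bits).
Byte 2: 0x86 = 10000110 (10xxxxxx ✓), payload 000110.
Byte 3: 0x83 = 10000011 (10xxxxxx ✓), payload 000011.
Concatenate: 1000000110000011 = 0x8183 (16 bits → U+8183).

U+8183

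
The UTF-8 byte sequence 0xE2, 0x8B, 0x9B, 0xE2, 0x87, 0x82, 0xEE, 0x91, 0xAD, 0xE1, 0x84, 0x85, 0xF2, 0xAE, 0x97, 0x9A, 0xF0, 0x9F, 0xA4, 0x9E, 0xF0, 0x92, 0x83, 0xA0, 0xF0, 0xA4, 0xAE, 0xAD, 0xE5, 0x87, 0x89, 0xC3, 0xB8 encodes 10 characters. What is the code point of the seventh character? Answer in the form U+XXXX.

Offset 0: leading byte 0xE2 = 11100010 → 3-byte char #1 = E2 8B 9B.
Offset 3: leading byte 0xE2 = 11100010 → 3-byte char #2 = E2 87 82.
Offset 6: leading byte 0xEE = 11101110 → 3-byte char #3 = EE 91 AD.
Offset 9: leading byte 0xE1 = 11100001 → 3-byte char #4 = E1 84 85.
Offset 12: leading byte 0xF2 = 11110010 → 4-byte char #5 = F2 AE 97 9A.
Offset 16: leading byte 0xF0 = 11110000 → 4-byte char #6 = F0 9F A4 9E.
Offset 20: leading byte 0xF0 = 11110000 → 4-byte char #7 = F0 92 83 A0.
Leading byte 0xF0 = 11110000 matches 11110xxx → 4-byte sequence.
Byte 1: 0xF0 = 11110000, payload 000 (3 bits).
Byte 2: 0x92 = 10010010 (10xxxxxx ✓), payload 010010.
Byte 3: 0x83 = 10000011 (10xxxxxx ✓), payload 000011.
Byte 4: 0xA0 = 10100000 (10xxxxxx ✓), payload 100000.
Concatenate: 000010010000011100000 = 0x120E0 (21 bits → U+120E0).

U+120E0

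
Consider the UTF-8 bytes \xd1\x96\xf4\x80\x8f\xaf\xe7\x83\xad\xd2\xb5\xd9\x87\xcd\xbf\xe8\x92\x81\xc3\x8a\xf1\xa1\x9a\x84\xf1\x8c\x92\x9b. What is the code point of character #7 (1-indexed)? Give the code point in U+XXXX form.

Offset 0: leading byte 0xD1 = 11010001 → 2-byte char #1 = D1 96.
Offset 2: leading byte 0xF4 = 11110100 → 4-byte char #2 = F4 80 8F AF.
Offset 6: leading byte 0xE7 = 11100111 → 3-byte char #3 = E7 83 AD.
Offset 9: leading byte 0xD2 = 11010010 → 2-byte char #4 = D2 B5.
Offset 11: leading byte 0xD9 = 11011001 → 2-byte char #5 = D9 87.
Offset 13: leading byte 0xCD = 11001101 → 2-byte char #6 = CD BF.
Offset 15: leading byte 0xE8 = 11101000 → 3-byte char #7 = E8 92 81.
Leading byte 0xE8 = 11101000 matches 1110xxxx → 3-byte sequence.
Byte 1: 0xE8 = 11101000, payload 1000 (4 bits).
Byte 2: 0x92 = 10010010 (10xxxxxx ✓), payload 010010.
Byte 3: 0x81 = 10000001 (10xxxxxx ✓), payload 000001.
Concatenate: 1000010010000001 = 0x8481 (16 bits → U+8481).

U+8481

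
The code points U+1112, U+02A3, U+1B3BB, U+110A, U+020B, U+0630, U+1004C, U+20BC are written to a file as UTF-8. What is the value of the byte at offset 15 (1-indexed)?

0xD8

1-indexed offset 15 is 0-indexed offset 14.
U+1112 → 3-byte form E1 84 92 at offsets 0–2.
U+02A3 → 2-byte form CA A3 at offsets 3–4.
U+1B3BB → 4-byte form F0 9B 8E BB at offsets 5–8.
U+110A → 3-byte form E1 84 8A at offsets 9–11.
U+020B → 2-byte form C8 8B at offsets 12–13.
U+0630 → 2-byte form D8 B0 at offsets 14–15.
Offset 14 falls in char 6's range; it's byte 1 of D8 B0 = 0xD8.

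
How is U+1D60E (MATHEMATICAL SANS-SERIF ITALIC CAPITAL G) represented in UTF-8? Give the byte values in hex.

F0 9D 98 8E

U+1D60E = 0x1D60E = 120334 decimal. In range U+10000–U+10FFFF → 4-byte form: 11110xxx 10xxxxxx 10xxxxxx 10xxxxxx.
Binary (21 bits): 000011101011000001110.
Split 3+6+6+6: 000 | 011101 | 011000 | 001110.
Byte 1: 11110000 = 0xF0.
Byte 2: 10011101 = 0x9D.
Byte 3: 10011000 = 0x98.
Byte 4: 10001110 = 0x8E.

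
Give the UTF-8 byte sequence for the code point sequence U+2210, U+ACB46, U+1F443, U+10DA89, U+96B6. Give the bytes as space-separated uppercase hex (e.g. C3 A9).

E2 88 90 F2 AC AD 86 F0 9F 91 83 F4 8D AA 89 E9 9A B6

U+2210: 3-byte form → E2 88 90.
U+ACB46: 4-byte form → F2 AC AD 86.
U+1F443: 4-byte form → F0 9F 91 83.
U+10DA89: 4-byte form → F4 8D AA 89.
U+96B6: 3-byte form → E9 9A B6.
Concatenated (18 bytes): E2 88 90 F2 AC AD 86 F0 9F 91 83 F4 8D AA 89 E9 9A B6.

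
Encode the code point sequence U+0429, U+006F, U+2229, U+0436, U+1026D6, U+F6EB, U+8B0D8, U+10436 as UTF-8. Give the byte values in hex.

U+0429: 2-byte form → D0 A9.
U+006F: 1-byte form → 6F.
U+2229: 3-byte form → E2 88 A9.
U+0436: 2-byte form → D0 B6.
U+1026D6: 4-byte form → F4 82 9B 96.
U+F6EB: 3-byte form → EF 9B AB.
U+8B0D8: 4-byte form → F2 8B 83 98.
U+10436: 4-byte form → F0 90 90 B6.
Concatenated (23 bytes): D0 A9 6F E2 88 A9 D0 B6 F4 82 9B 96 EF 9B AB F2 8B 83 98 F0 90 90 B6.

D0 A9 6F E2 88 A9 D0 B6 F4 82 9B 96 EF 9B AB F2 8B 83 98 F0 90 90 B6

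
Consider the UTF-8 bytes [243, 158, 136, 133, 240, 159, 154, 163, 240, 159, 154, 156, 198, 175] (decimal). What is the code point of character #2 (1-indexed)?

Offset 0: leading byte 0xF3 = 11110011 → 4-byte char #1 = F3 9E 88 85.
Offset 4: leading byte 0xF0 = 11110000 → 4-byte char #2 = F0 9F 9A A3.
Leading byte 0xF0 = 11110000 matches 11110xxx → 4-byte sequence.
Byte 1: 0xF0 = 11110000, payload 000 (3 bits).
Byte 2: 0x9F = 10011111 (10xxxxxx ✓), payload 011111.
Byte 3: 0x9A = 10011010 (10xxxxxx ✓), payload 011010.
Byte 4: 0xA3 = 10100011 (10xxxxxx ✓), payload 100011.
Concatenate: 000011111011010100011 = 0x1F6A3 (21 bits → U+1F6A3).

U+1F6A3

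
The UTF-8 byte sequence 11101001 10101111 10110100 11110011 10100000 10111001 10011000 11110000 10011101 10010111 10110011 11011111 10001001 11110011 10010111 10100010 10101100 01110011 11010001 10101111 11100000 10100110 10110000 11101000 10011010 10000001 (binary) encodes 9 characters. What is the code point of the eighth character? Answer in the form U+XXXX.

U+09B0

Offset 0: leading byte 0xE9 = 11101001 → 3-byte char #1 = E9 AF B4.
Offset 3: leading byte 0xF3 = 11110011 → 4-byte char #2 = F3 A0 B9 98.
Offset 7: leading byte 0xF0 = 11110000 → 4-byte char #3 = F0 9D 97 B3.
Offset 11: leading byte 0xDF = 11011111 → 2-byte char #4 = DF 89.
Offset 13: leading byte 0xF3 = 11110011 → 4-byte char #5 = F3 97 A2 AC.
Offset 17: leading byte 0x73 = 01110011 → 1-byte char #6 = 73.
Offset 18: leading byte 0xD1 = 11010001 → 2-byte char #7 = D1 AF.
Offset 20: leading byte 0xE0 = 11100000 → 3-byte char #8 = E0 A6 B0.
Leading byte 0xE0 = 11100000 matches 1110xxxx → 3-byte sequence.
Byte 1: 0xE0 = 11100000, payload 0000 (4 bits).
Byte 2: 0xA6 = 10100110 (10xxxxxx ✓), payload 100110.
Byte 3: 0xB0 = 10110000 (10xxxxxx ✓), payload 110000.
Concatenate: 0000100110110000 = 0x9B0 (16 bits → U+09B0).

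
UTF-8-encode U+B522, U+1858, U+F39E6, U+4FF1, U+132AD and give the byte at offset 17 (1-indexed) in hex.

0xAD

1-indexed offset 17 is 0-indexed offset 16.
U+B522 → 3-byte form EB 94 A2 at offsets 0–2.
U+1858 → 3-byte form E1 A1 98 at offsets 3–5.
U+F39E6 → 4-byte form F3 B3 A7 A6 at offsets 6–9.
U+4FF1 → 3-byte form E4 BF B1 at offsets 10–12.
U+132AD → 4-byte form F0 93 8A AD at offsets 13–16.
Offset 16 falls in char 5's range; it's byte 4 of F0 93 8A AD = 0xAD.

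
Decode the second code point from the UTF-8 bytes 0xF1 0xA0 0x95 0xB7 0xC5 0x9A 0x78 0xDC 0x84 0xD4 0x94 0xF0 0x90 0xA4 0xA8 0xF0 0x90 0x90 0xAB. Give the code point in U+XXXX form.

Offset 0: leading byte 0xF1 = 11110001 → 4-byte char #1 = F1 A0 95 B7.
Offset 4: leading byte 0xC5 = 11000101 → 2-byte char #2 = C5 9A.
Leading byte 0xC5 = 11000101 matches 110xxxxx → 2-byte sequence.
Byte 1: 0xC5 = 11000101, payload 00101 (5 bits).
Byte 2: 0x9A = 10011010 (10xxxxxx ✓), payload 011010.
Concatenate: 00101011010 = 0x15A (11 bits → U+015A).

U+015A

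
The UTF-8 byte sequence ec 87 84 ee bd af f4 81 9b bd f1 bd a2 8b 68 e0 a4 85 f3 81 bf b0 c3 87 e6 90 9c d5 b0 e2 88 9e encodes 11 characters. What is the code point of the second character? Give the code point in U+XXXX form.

U+EF6F

Offset 0: leading byte 0xEC = 11101100 → 3-byte char #1 = EC 87 84.
Offset 3: leading byte 0xEE = 11101110 → 3-byte char #2 = EE BD AF.
Leading byte 0xEE = 11101110 matches 1110xxxx → 3-byte sequence.
Byte 1: 0xEE = 11101110, payload 1110 (4 bits).
Byte 2: 0xBD = 10111101 (10xxxxxx ✓), payload 111101.
Byte 3: 0xAF = 10101111 (10xxxxxx ✓), payload 101111.
Concatenate: 1110111101101111 = 0xEF6F (16 bits → U+EF6F).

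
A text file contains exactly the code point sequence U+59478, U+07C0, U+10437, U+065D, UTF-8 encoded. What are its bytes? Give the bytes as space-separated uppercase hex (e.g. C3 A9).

F1 99 91 B8 DF 80 F0 90 90 B7 D9 9D

U+59478: 4-byte form → F1 99 91 B8.
U+07C0: 2-byte form → DF 80.
U+10437: 4-byte form → F0 90 90 B7.
U+065D: 2-byte form → D9 9D.
Concatenated (12 bytes): F1 99 91 B8 DF 80 F0 90 90 B7 D9 9D.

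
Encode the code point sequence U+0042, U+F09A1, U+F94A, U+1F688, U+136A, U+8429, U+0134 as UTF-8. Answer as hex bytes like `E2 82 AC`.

U+0042: 1-byte form → 42.
U+F09A1: 4-byte form → F3 B0 A6 A1.
U+F94A: 3-byte form → EF A5 8A.
U+1F688: 4-byte form → F0 9F 9A 88.
U+136A: 3-byte form → E1 8D AA.
U+8429: 3-byte form → E8 90 A9.
U+0134: 2-byte form → C4 B4.
Concatenated (20 bytes): 42 F3 B0 A6 A1 EF A5 8A F0 9F 9A 88 E1 8D AA E8 90 A9 C4 B4.

42 F3 B0 A6 A1 EF A5 8A F0 9F 9A 88 E1 8D AA E8 90 A9 C4 B4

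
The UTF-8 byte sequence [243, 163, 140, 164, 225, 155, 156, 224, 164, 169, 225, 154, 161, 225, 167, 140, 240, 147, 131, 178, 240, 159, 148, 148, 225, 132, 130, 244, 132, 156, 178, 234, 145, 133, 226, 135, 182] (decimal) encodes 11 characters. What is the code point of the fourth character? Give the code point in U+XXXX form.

Offset 0: leading byte 0xF3 = 11110011 → 4-byte char #1 = F3 A3 8C A4.
Offset 4: leading byte 0xE1 = 11100001 → 3-byte char #2 = E1 9B 9C.
Offset 7: leading byte 0xE0 = 11100000 → 3-byte char #3 = E0 A4 A9.
Offset 10: leading byte 0xE1 = 11100001 → 3-byte char #4 = E1 9A A1.
Leading byte 0xE1 = 11100001 matches 1110xxxx → 3-byte sequence.
Byte 1: 0xE1 = 11100001, payload 0001 (4 bits).
Byte 2: 0x9A = 10011010 (10xxxxxx ✓), payload 011010.
Byte 3: 0xA1 = 10100001 (10xxxxxx ✓), payload 100001.
Concatenate: 0001011010100001 = 0x16A1 (16 bits → U+16A1).

U+16A1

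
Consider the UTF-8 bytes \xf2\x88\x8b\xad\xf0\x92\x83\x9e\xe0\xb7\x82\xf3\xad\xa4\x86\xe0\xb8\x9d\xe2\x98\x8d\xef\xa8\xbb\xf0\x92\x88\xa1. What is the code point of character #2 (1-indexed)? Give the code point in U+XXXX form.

U+120DE

Offset 0: leading byte 0xF2 = 11110010 → 4-byte char #1 = F2 88 8B AD.
Offset 4: leading byte 0xF0 = 11110000 → 4-byte char #2 = F0 92 83 9E.
Leading byte 0xF0 = 11110000 matches 11110xxx → 4-byte sequence.
Byte 1: 0xF0 = 11110000, payload 000 (3 bits).
Byte 2: 0x92 = 10010010 (10xxxxxx ✓), payload 010010.
Byte 3: 0x83 = 10000011 (10xxxxxx ✓), payload 000011.
Byte 4: 0x9E = 10011110 (10xxxxxx ✓), payload 011110.
Concatenate: 000010010000011011110 = 0x120DE (21 bits → U+120DE).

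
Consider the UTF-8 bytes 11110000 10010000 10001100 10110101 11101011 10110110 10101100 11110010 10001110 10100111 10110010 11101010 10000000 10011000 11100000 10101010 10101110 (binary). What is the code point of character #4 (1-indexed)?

Offset 0: leading byte 0xF0 = 11110000 → 4-byte char #1 = F0 90 8C B5.
Offset 4: leading byte 0xEB = 11101011 → 3-byte char #2 = EB B6 AC.
Offset 7: leading byte 0xF2 = 11110010 → 4-byte char #3 = F2 8E A7 B2.
Offset 11: leading byte 0xEA = 11101010 → 3-byte char #4 = EA 80 98.
Leading byte 0xEA = 11101010 matches 1110xxxx → 3-byte sequence.
Byte 1: 0xEA = 11101010, payload 1010 (4 bits).
Byte 2: 0x80 = 10000000 (10xxxxxx ✓), payload 000000.
Byte 3: 0x98 = 10011000 (10xxxxxx ✓), payload 011000.
Concatenate: 1010000000011000 = 0xA018 (16 bits → U+A018).

U+A018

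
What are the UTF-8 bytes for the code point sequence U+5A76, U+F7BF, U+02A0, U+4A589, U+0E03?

U+5A76: 3-byte form → E5 A9 B6.
U+F7BF: 3-byte form → EF 9E BF.
U+02A0: 2-byte form → CA A0.
U+4A589: 4-byte form → F1 8A 96 89.
U+0E03: 3-byte form → E0 B8 83.
Concatenated (15 bytes): E5 A9 B6 EF 9E BF CA A0 F1 8A 96 89 E0 B8 83.

E5 A9 B6 EF 9E BF CA A0 F1 8A 96 89 E0 B8 83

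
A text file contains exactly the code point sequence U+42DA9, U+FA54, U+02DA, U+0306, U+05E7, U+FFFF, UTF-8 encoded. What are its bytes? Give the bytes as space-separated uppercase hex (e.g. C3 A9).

F1 82 B6 A9 EF A9 94 CB 9A CC 86 D7 A7 EF BF BF

U+42DA9: 4-byte form → F1 82 B6 A9.
U+FA54: 3-byte form → EF A9 94.
U+02DA: 2-byte form → CB 9A.
U+0306: 2-byte form → CC 86.
U+05E7: 2-byte form → D7 A7.
U+FFFF: 3-byte form → EF BF BF.
Concatenated (16 bytes): F1 82 B6 A9 EF A9 94 CB 9A CC 86 D7 A7 EF BF BF.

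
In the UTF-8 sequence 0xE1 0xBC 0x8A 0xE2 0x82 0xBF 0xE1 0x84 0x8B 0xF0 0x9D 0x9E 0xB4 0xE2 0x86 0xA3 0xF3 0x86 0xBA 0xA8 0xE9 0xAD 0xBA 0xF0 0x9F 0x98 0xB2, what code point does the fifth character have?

Offset 0: leading byte 0xE1 = 11100001 → 3-byte char #1 = E1 BC 8A.
Offset 3: leading byte 0xE2 = 11100010 → 3-byte char #2 = E2 82 BF.
Offset 6: leading byte 0xE1 = 11100001 → 3-byte char #3 = E1 84 8B.
Offset 9: leading byte 0xF0 = 11110000 → 4-byte char #4 = F0 9D 9E B4.
Offset 13: leading byte 0xE2 = 11100010 → 3-byte char #5 = E2 86 A3.
Leading byte 0xE2 = 11100010 matches 1110xxxx → 3-byte sequence.
Byte 1: 0xE2 = 11100010, payload 0010 (4 bits).
Byte 2: 0x86 = 10000110 (10xxxxxx ✓), payload 000110.
Byte 3: 0xA3 = 10100011 (10xxxxxx ✓), payload 100011.
Concatenate: 0010000110100011 = 0x21A3 (16 bits → U+21A3).

U+21A3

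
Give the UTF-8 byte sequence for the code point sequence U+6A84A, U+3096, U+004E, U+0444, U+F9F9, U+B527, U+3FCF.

U+6A84A: 4-byte form → F1 AA A1 8A.
U+3096: 3-byte form → E3 82 96.
U+004E: 1-byte form → 4E.
U+0444: 2-byte form → D1 84.
U+F9F9: 3-byte form → EF A7 B9.
U+B527: 3-byte form → EB 94 A7.
U+3FCF: 3-byte form → E3 BF 8F.
Concatenated (19 bytes): F1 AA A1 8A E3 82 96 4E D1 84 EF A7 B9 EB 94 A7 E3 BF 8F.

F1 AA A1 8A E3 82 96 4E D1 84 EF A7 B9 EB 94 A7 E3 BF 8F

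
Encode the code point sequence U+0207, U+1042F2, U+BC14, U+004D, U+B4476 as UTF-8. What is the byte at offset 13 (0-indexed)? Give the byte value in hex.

U+0207 → 2-byte form C8 87 at offsets 0–1.
U+1042F2 → 4-byte form F4 84 8B B2 at offsets 2–5.
U+BC14 → 3-byte form EB B0 94 at offsets 6–8.
U+004D → 1-byte form 4D at offsets 9–9.
U+B4476 → 4-byte form F2 B4 91 B6 at offsets 10–13.
Offset 13 falls in char 5's range; it's byte 4 of F2 B4 91 B6 = 0xB6.

0xB6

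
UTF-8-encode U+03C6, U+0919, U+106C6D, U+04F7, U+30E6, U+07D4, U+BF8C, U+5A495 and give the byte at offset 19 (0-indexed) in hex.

U+03C6 → 2-byte form CF 86 at offsets 0–1.
U+0919 → 3-byte form E0 A4 99 at offsets 2–4.
U+106C6D → 4-byte form F4 86 B1 AD at offsets 5–8.
U+04F7 → 2-byte form D3 B7 at offsets 9–10.
U+30E6 → 3-byte form E3 83 A6 at offsets 11–13.
U+07D4 → 2-byte form DF 94 at offsets 14–15.
U+BF8C → 3-byte form EB BE 8C at offsets 16–18.
U+5A495 → 4-byte form F1 9A 92 95 at offsets 19–22.
Offset 19 falls in char 8's range; it's byte 1 of F1 9A 92 95 = 0xF1.

0xF1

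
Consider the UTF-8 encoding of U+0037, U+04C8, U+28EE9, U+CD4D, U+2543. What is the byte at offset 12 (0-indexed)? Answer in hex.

U+0037 → 1-byte form 37 at offsets 0–0.
U+04C8 → 2-byte form D3 88 at offsets 1–2.
U+28EE9 → 4-byte form F0 A8 BB A9 at offsets 3–6.
U+CD4D → 3-byte form EC B5 8D at offsets 7–9.
U+2543 → 3-byte form E2 95 83 at offsets 10–12.
Offset 12 falls in char 5's range; it's byte 3 of E2 95 83 = 0x83.

0x83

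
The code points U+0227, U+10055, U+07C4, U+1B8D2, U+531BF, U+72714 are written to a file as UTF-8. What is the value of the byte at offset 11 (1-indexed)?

1-indexed offset 11 is 0-indexed offset 10.
U+0227 → 2-byte form C8 A7 at offsets 0–1.
U+10055 → 4-byte form F0 90 81 95 at offsets 2–5.
U+07C4 → 2-byte form DF 84 at offsets 6–7.
U+1B8D2 → 4-byte form F0 9B A3 92 at offsets 8–11.
Offset 10 falls in char 4's range; it's byte 3 of F0 9B A3 92 = 0xA3.

0xA3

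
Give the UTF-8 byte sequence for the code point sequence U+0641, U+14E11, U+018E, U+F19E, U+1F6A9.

U+0641: 2-byte form → D9 81.
U+14E11: 4-byte form → F0 94 B8 91.
U+018E: 2-byte form → C6 8E.
U+F19E: 3-byte form → EF 86 9E.
U+1F6A9: 4-byte form → F0 9F 9A A9.
Concatenated (15 bytes): D9 81 F0 94 B8 91 C6 8E EF 86 9E F0 9F 9A A9.

D9 81 F0 94 B8 91 C6 8E EF 86 9E F0 9F 9A A9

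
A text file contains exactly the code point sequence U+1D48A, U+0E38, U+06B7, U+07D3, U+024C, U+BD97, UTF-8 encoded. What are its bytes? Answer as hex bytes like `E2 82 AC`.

U+1D48A: 4-byte form → F0 9D 92 8A.
U+0E38: 3-byte form → E0 B8 B8.
U+06B7: 2-byte form → DA B7.
U+07D3: 2-byte form → DF 93.
U+024C: 2-byte form → C9 8C.
U+BD97: 3-byte form → EB B6 97.
Concatenated (16 bytes): F0 9D 92 8A E0 B8 B8 DA B7 DF 93 C9 8C EB B6 97.

F0 9D 92 8A E0 B8 B8 DA B7 DF 93 C9 8C EB B6 97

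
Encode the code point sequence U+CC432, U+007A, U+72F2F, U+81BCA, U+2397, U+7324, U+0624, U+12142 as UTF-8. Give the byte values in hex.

U+CC432: 4-byte form → F3 8C 90 B2.
U+007A: 1-byte form → 7A.
U+72F2F: 4-byte form → F1 B2 BC AF.
U+81BCA: 4-byte form → F2 81 AF 8A.
U+2397: 3-byte form → E2 8E 97.
U+7324: 3-byte form → E7 8C A4.
U+0624: 2-byte form → D8 A4.
U+12142: 4-byte form → F0 92 85 82.
Concatenated (25 bytes): F3 8C 90 B2 7A F1 B2 BC AF F2 81 AF 8A E2 8E 97 E7 8C A4 D8 A4 F0 92 85 82.

F3 8C 90 B2 7A F1 B2 BC AF F2 81 AF 8A E2 8E 97 E7 8C A4 D8 A4 F0 92 85 82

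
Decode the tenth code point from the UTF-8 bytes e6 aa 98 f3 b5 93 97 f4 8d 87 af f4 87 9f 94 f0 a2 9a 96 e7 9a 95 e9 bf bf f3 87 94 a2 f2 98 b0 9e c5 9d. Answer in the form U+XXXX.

U+015D

Offset 0: leading byte 0xE6 = 11100110 → 3-byte char #1 = E6 AA 98.
Offset 3: leading byte 0xF3 = 11110011 → 4-byte char #2 = F3 B5 93 97.
Offset 7: leading byte 0xF4 = 11110100 → 4-byte char #3 = F4 8D 87 AF.
Offset 11: leading byte 0xF4 = 11110100 → 4-byte char #4 = F4 87 9F 94.
Offset 15: leading byte 0xF0 = 11110000 → 4-byte char #5 = F0 A2 9A 96.
Offset 19: leading byte 0xE7 = 11100111 → 3-byte char #6 = E7 9A 95.
Offset 22: leading byte 0xE9 = 11101001 → 3-byte char #7 = E9 BF BF.
Offset 25: leading byte 0xF3 = 11110011 → 4-byte char #8 = F3 87 94 A2.
Offset 29: leading byte 0xF2 = 11110010 → 4-byte char #9 = F2 98 B0 9E.
Offset 33: leading byte 0xC5 = 11000101 → 2-byte char #10 = C5 9D.
Leading byte 0xC5 = 11000101 matches 110xxxxx → 2-byte sequence.
Byte 1: 0xC5 = 11000101, payload 00101 (5 bits).
Byte 2: 0x9D = 10011101 (10xxxxxx ✓), payload 011101.
Concatenate: 00101011101 = 0x15D (11 bits → U+015D).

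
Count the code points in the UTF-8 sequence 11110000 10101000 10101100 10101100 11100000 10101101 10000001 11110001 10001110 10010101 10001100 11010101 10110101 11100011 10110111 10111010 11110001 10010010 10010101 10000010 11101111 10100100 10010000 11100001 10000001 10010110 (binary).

Byte at offset 0: 0xF0 = 11110000 → 4-byte char (#1). Advance 4.
Byte at offset 4: 0xE0 = 11100000 → 3-byte char (#2). Advance 3.
Byte at offset 7: 0xF1 = 11110001 → 4-byte char (#3). Advance 4.
Byte at offset 11: 0xD5 = 11010101 → 2-byte char (#4). Advance 2.
Byte at offset 13: 0xE3 = 11100011 → 3-byte char (#5). Advance 3.
Byte at offset 16: 0xF1 = 11110001 → 4-byte char (#6). Advance 4.
Byte at offset 20: 0xEF = 11101111 → 3-byte char (#7). Advance 3.
Byte at offset 23: 0xE1 = 11100001 → 3-byte char (#8). Advance 3.
Reached end at offset 26 after 8 code points.

8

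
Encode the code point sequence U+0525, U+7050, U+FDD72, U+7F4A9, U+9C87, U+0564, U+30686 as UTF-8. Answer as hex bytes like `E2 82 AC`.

U+0525: 2-byte form → D4 A5.
U+7050: 3-byte form → E7 81 90.
U+FDD72: 4-byte form → F3 BD B5 B2.
U+7F4A9: 4-byte form → F1 BF 92 A9.
U+9C87: 3-byte form → E9 B2 87.
U+0564: 2-byte form → D5 A4.
U+30686: 4-byte form → F0 B0 9A 86.
Concatenated (22 bytes): D4 A5 E7 81 90 F3 BD B5 B2 F1 BF 92 A9 E9 B2 87 D5 A4 F0 B0 9A 86.

D4 A5 E7 81 90 F3 BD B5 B2 F1 BF 92 A9 E9 B2 87 D5 A4 F0 B0 9A 86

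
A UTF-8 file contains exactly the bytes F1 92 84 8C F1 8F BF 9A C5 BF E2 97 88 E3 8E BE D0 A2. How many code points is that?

Byte at offset 0: 0xF1 = 11110001 → 4-byte char (#1). Advance 4.
Byte at offset 4: 0xF1 = 11110001 → 4-byte char (#2). Advance 4.
Byte at offset 8: 0xC5 = 11000101 → 2-byte char (#3). Advance 2.
Byte at offset 10: 0xE2 = 11100010 → 3-byte char (#4). Advance 3.
Byte at offset 13: 0xE3 = 11100011 → 3-byte char (#5). Advance 3.
Byte at offset 16: 0xD0 = 11010000 → 2-byte char (#6). Advance 2.
Reached end at offset 18 after 6 code points.

6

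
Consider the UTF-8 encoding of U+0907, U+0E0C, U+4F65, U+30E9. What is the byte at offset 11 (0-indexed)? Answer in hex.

0xA9

U+0907 → 3-byte form E0 A4 87 at offsets 0–2.
U+0E0C → 3-byte form E0 B8 8C at offsets 3–5.
U+4F65 → 3-byte form E4 BD A5 at offsets 6–8.
U+30E9 → 3-byte form E3 83 A9 at offsets 9–11.
Offset 11 falls in char 4's range; it's byte 3 of E3 83 A9 = 0xA9.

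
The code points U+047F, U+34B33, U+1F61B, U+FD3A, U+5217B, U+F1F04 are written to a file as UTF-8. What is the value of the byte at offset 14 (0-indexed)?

U+047F → 2-byte form D1 BF at offsets 0–1.
U+34B33 → 4-byte form F0 B4 AC B3 at offsets 2–5.
U+1F61B → 4-byte form F0 9F 98 9B at offsets 6–9.
U+FD3A → 3-byte form EF B4 BA at offsets 10–12.
U+5217B → 4-byte form F1 92 85 BB at offsets 13–16.
Offset 14 falls in char 5's range; it's byte 2 of F1 92 85 BB = 0x92.

0x92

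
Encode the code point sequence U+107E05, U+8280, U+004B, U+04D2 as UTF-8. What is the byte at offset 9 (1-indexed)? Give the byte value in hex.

1-indexed offset 9 is 0-indexed offset 8.
U+107E05 → 4-byte form F4 87 B8 85 at offsets 0–3.
U+8280 → 3-byte form E8 8A 80 at offsets 4–6.
U+004B → 1-byte form 4B at offsets 7–7.
U+04D2 → 2-byte form D3 92 at offsets 8–9.
Offset 8 falls in char 4's range; it's byte 1 of D3 92 = 0xD3.

0xD3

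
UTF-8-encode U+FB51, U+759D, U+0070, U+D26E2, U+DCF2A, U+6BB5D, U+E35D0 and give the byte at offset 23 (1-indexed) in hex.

1-indexed offset 23 is 0-indexed offset 22.
U+FB51 → 3-byte form EF AD 91 at offsets 0–2.
U+759D → 3-byte form E7 96 9D at offsets 3–5.
U+0070 → 1-byte form 70 at offsets 6–6.
U+D26E2 → 4-byte form F3 92 9B A2 at offsets 7–10.
U+DCF2A → 4-byte form F3 9C BC AA at offsets 11–14.
U+6BB5D → 4-byte form F1 AB AD 9D at offsets 15–18.
U+E35D0 → 4-byte form F3 A3 97 90 at offsets 19–22.
Offset 22 falls in char 7's range; it's byte 4 of F3 A3 97 90 = 0x90.

0x90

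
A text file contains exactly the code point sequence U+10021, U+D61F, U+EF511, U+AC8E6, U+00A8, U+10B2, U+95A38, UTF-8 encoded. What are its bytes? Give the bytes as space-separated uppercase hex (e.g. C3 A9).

U+10021: 4-byte form → F0 90 80 A1.
U+D61F: 3-byte form → ED 98 9F.
U+EF511: 4-byte form → F3 AF 94 91.
U+AC8E6: 4-byte form → F2 AC A3 A6.
U+00A8: 2-byte form → C2 A8.
U+10B2: 3-byte form → E1 82 B2.
U+95A38: 4-byte form → F2 95 A8 B8.
Concatenated (24 bytes): F0 90 80 A1 ED 98 9F F3 AF 94 91 F2 AC A3 A6 C2 A8 E1 82 B2 F2 95 A8 B8.

F0 90 80 A1 ED 98 9F F3 AF 94 91 F2 AC A3 A6 C2 A8 E1 82 B2 F2 95 A8 B8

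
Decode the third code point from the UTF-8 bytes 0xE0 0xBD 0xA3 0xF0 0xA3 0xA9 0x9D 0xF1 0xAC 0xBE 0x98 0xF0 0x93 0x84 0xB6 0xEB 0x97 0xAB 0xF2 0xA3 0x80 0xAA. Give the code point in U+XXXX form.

Offset 0: leading byte 0xE0 = 11100000 → 3-byte char #1 = E0 BD A3.
Offset 3: leading byte 0xF0 = 11110000 → 4-byte char #2 = F0 A3 A9 9D.
Offset 7: leading byte 0xF1 = 11110001 → 4-byte char #3 = F1 AC BE 98.
Leading byte 0xF1 = 11110001 matches 11110xxx → 4-byte sequence.
Byte 1: 0xF1 = 11110001, payload 001 (3 bits).
Byte 2: 0xAC = 10101100 (10xxxxxx ✓), payload 101100.
Byte 3: 0xBE = 10111110 (10xxxxxx ✓), payload 111110.
Byte 4: 0x98 = 10011000 (10xxxxxx ✓), payload 011000.
Concatenate: 001101100111110011000 = 0x6CF98 (21 bits → U+6CF98).

U+6CF98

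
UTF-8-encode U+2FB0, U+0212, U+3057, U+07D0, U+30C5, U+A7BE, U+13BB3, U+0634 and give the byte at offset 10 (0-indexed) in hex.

U+2FB0 → 3-byte form E2 BE B0 at offsets 0–2.
U+0212 → 2-byte form C8 92 at offsets 3–4.
U+3057 → 3-byte form E3 81 97 at offsets 5–7.
U+07D0 → 2-byte form DF 90 at offsets 8–9.
U+30C5 → 3-byte form E3 83 85 at offsets 10–12.
Offset 10 falls in char 5's range; it's byte 1 of E3 83 85 = 0xE3.

0xE3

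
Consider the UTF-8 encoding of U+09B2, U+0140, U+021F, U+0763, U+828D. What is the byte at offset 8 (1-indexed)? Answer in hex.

0xDD

1-indexed offset 8 is 0-indexed offset 7.
U+09B2 → 3-byte form E0 A6 B2 at offsets 0–2.
U+0140 → 2-byte form C5 80 at offsets 3–4.
U+021F → 2-byte form C8 9F at offsets 5–6.
U+0763 → 2-byte form DD A3 at offsets 7–8.
Offset 7 falls in char 4's range; it's byte 1 of DD A3 = 0xDD.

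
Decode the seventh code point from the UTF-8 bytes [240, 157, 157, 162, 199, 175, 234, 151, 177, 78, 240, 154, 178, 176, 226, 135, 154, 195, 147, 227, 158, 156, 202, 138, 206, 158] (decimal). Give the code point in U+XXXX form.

Offset 0: leading byte 0xF0 = 11110000 → 4-byte char #1 = F0 9D 9D A2.
Offset 4: leading byte 0xC7 = 11000111 → 2-byte char #2 = C7 AF.
Offset 6: leading byte 0xEA = 11101010 → 3-byte char #3 = EA 97 B1.
Offset 9: leading byte 0x4E = 01001110 → 1-byte char #4 = 4E.
Offset 10: leading byte 0xF0 = 11110000 → 4-byte char #5 = F0 9A B2 B0.
Offset 14: leading byte 0xE2 = 11100010 → 3-byte char #6 = E2 87 9A.
Offset 17: leading byte 0xC3 = 11000011 → 2-byte char #7 = C3 93.
Leading byte 0xC3 = 11000011 matches 110xxxxx → 2-byte sequence.
Byte 1: 0xC3 = 11000011, payload 00011 (5 bits).
Byte 2: 0x93 = 10010011 (10xxxxxx ✓), payload 010011.
Concatenate: 00011010011 = 0xD3 (11 bits → U+00D3).

U+00D3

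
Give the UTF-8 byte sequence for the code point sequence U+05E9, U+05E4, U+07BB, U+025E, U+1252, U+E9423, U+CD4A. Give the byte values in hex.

D7 A9 D7 A4 DE BB C9 9E E1 89 92 F3 A9 90 A3 EC B5 8A

U+05E9: 2-byte form → D7 A9.
U+05E4: 2-byte form → D7 A4.
U+07BB: 2-byte form → DE BB.
U+025E: 2-byte form → C9 9E.
U+1252: 3-byte form → E1 89 92.
U+E9423: 4-byte form → F3 A9 90 A3.
U+CD4A: 3-byte form → EC B5 8A.
Concatenated (18 bytes): D7 A9 D7 A4 DE BB C9 9E E1 89 92 F3 A9 90 A3 EC B5 8A.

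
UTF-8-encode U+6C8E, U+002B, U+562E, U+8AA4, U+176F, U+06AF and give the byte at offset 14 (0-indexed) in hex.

U+6C8E → 3-byte form E6 B2 8E at offsets 0–2.
U+002B → 1-byte form 2B at offsets 3–3.
U+562E → 3-byte form E5 98 AE at offsets 4–6.
U+8AA4 → 3-byte form E8 AA A4 at offsets 7–9.
U+176F → 3-byte form E1 9D AF at offsets 10–12.
U+06AF → 2-byte form DA AF at offsets 13–14.
Offset 14 falls in char 6's range; it's byte 2 of DA AF = 0xAF.

0xAF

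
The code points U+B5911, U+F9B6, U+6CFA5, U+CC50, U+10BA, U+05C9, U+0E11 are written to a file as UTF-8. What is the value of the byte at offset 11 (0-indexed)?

0xEC

U+B5911 → 4-byte form F2 B5 A4 91 at offsets 0–3.
U+F9B6 → 3-byte form EF A6 B6 at offsets 4–6.
U+6CFA5 → 4-byte form F1 AC BE A5 at offsets 7–10.
U+CC50 → 3-byte form EC B1 90 at offsets 11–13.
Offset 11 falls in char 4's range; it's byte 1 of EC B1 90 = 0xEC.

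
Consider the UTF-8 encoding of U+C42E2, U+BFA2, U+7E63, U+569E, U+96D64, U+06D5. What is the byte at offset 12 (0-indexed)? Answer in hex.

U+C42E2 → 4-byte form F3 84 8B A2 at offsets 0–3.
U+BFA2 → 3-byte form EB BE A2 at offsets 4–6.
U+7E63 → 3-byte form E7 B9 A3 at offsets 7–9.
U+569E → 3-byte form E5 9A 9E at offsets 10–12.
Offset 12 falls in char 4's range; it's byte 3 of E5 9A 9E = 0x9E.

0x9E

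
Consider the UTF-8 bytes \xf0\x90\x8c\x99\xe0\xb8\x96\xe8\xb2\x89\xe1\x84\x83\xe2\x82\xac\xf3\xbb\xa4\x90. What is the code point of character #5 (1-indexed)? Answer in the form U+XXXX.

Offset 0: leading byte 0xF0 = 11110000 → 4-byte char #1 = F0 90 8C 99.
Offset 4: leading byte 0xE0 = 11100000 → 3-byte char #2 = E0 B8 96.
Offset 7: leading byte 0xE8 = 11101000 → 3-byte char #3 = E8 B2 89.
Offset 10: leading byte 0xE1 = 11100001 → 3-byte char #4 = E1 84 83.
Offset 13: leading byte 0xE2 = 11100010 → 3-byte char #5 = E2 82 AC.
Leading byte 0xE2 = 11100010 matches 1110xxxx → 3-byte sequence.
Byte 1: 0xE2 = 11100010, payload 0010 (4 bits).
Byte 2: 0x82 = 10000010 (10xxxxxx ✓), payload 000010.
Byte 3: 0xAC = 10101100 (10xxxxxx ✓), payload 101100.
Concatenate: 0010000010101100 = 0x20AC (16 bits → U+20AC).

U+20AC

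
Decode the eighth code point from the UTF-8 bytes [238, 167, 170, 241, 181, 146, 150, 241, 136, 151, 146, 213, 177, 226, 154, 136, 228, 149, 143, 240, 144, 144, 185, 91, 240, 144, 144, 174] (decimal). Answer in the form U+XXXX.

U+005B

Offset 0: leading byte 0xEE = 11101110 → 3-byte char #1 = EE A7 AA.
Offset 3: leading byte 0xF1 = 11110001 → 4-byte char #2 = F1 B5 92 96.
Offset 7: leading byte 0xF1 = 11110001 → 4-byte char #3 = F1 88 97 92.
Offset 11: leading byte 0xD5 = 11010101 → 2-byte char #4 = D5 B1.
Offset 13: leading byte 0xE2 = 11100010 → 3-byte char #5 = E2 9A 88.
Offset 16: leading byte 0xE4 = 11100100 → 3-byte char #6 = E4 95 8F.
Offset 19: leading byte 0xF0 = 11110000 → 4-byte char #7 = F0 90 90 B9.
Offset 23: leading byte 0x5B = 01011011 → 1-byte char #8 = 5B.
Leading byte 0x5B = 01011011 matches 0xxxxxxx → 1-byte sequence.
Byte 1: 0x5B = 01011011, payload 1011011 (7 bits).
Concatenate: 1011011 = 0x5B (7 bits → U+005B).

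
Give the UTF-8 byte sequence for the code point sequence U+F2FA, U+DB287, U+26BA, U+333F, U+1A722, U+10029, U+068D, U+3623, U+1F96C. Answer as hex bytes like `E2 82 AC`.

U+F2FA: 3-byte form → EF 8B BA.
U+DB287: 4-byte form → F3 9B 8A 87.
U+26BA: 3-byte form → E2 9A BA.
U+333F: 3-byte form → E3 8C BF.
U+1A722: 4-byte form → F0 9A 9C A2.
U+10029: 4-byte form → F0 90 80 A9.
U+068D: 2-byte form → DA 8D.
U+3623: 3-byte form → E3 98 A3.
U+1F96C: 4-byte form → F0 9F A5 AC.
Concatenated (30 bytes): EF 8B BA F3 9B 8A 87 E2 9A BA E3 8C BF F0 9A 9C A2 F0 90 80 A9 DA 8D E3 98 A3 F0 9F A5 AC.

EF 8B BA F3 9B 8A 87 E2 9A BA E3 8C BF F0 9A 9C A2 F0 90 80 A9 DA 8D E3 98 A3 F0 9F A5 AC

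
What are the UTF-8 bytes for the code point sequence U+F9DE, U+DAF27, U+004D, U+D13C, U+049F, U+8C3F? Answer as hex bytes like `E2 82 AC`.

U+F9DE: 3-byte form → EF A7 9E.
U+DAF27: 4-byte form → F3 9A BC A7.
U+004D: 1-byte form → 4D.
U+D13C: 3-byte form → ED 84 BC.
U+049F: 2-byte form → D2 9F.
U+8C3F: 3-byte form → E8 B0 BF.
Concatenated (16 bytes): EF A7 9E F3 9A BC A7 4D ED 84 BC D2 9F E8 B0 BF.

EF A7 9E F3 9A BC A7 4D ED 84 BC D2 9F E8 B0 BF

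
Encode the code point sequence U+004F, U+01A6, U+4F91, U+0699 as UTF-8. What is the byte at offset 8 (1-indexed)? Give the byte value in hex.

1-indexed offset 8 is 0-indexed offset 7.
U+004F → 1-byte form 4F at offsets 0–0.
U+01A6 → 2-byte form C6 A6 at offsets 1–2.
U+4F91 → 3-byte form E4 BE 91 at offsets 3–5.
U+0699 → 2-byte form DA 99 at offsets 6–7.
Offset 7 falls in char 4's range; it's byte 2 of DA 99 = 0x99.

0x99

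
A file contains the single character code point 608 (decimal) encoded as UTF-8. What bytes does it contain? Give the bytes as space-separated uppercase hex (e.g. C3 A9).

U+0260 = 0x260 = 608 decimal. In range U+0080–U+07FF → 2-byte form: 110xxxxx 10xxxxxx.
Binary (11 bits): 01001100000.
Split 5+6: 01001 | 100000.
Byte 1: 11001001 = 0xC9.
Byte 2: 10100000 = 0xA0.

C9 A0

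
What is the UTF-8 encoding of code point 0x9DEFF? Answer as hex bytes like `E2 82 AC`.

F2 9D BB BF

U+9DEFF = 0x9DEFF = 646911 decimal. In range U+10000–U+10FFFF → 4-byte form: 11110xxx 10xxxxxx 10xxxxxx 10xxxxxx.
Binary (21 bits): 010011101111011111111.
Split 3+6+6+6: 010 | 011101 | 111011 | 111111.
Byte 1: 11110010 = 0xF2.
Byte 2: 10011101 = 0x9D.
Byte 3: 10111011 = 0xBB.
Byte 4: 10111111 = 0xBF.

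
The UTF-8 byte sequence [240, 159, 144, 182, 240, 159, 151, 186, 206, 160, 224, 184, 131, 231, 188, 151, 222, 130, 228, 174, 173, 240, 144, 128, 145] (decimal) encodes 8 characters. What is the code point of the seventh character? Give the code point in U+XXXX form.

U+4BAD

Offset 0: leading byte 0xF0 = 11110000 → 4-byte char #1 = F0 9F 90 B6.
Offset 4: leading byte 0xF0 = 11110000 → 4-byte char #2 = F0 9F 97 BA.
Offset 8: leading byte 0xCE = 11001110 → 2-byte char #3 = CE A0.
Offset 10: leading byte 0xE0 = 11100000 → 3-byte char #4 = E0 B8 83.
Offset 13: leading byte 0xE7 = 11100111 → 3-byte char #5 = E7 BC 97.
Offset 16: leading byte 0xDE = 11011110 → 2-byte char #6 = DE 82.
Offset 18: leading byte 0xE4 = 11100100 → 3-byte char #7 = E4 AE AD.
Leading byte 0xE4 = 11100100 matches 1110xxxx → 3-byte sequence.
Byte 1: 0xE4 = 11100100, payload 0100 (4 bits).
Byte 2: 0xAE = 10101110 (10xxxxxx ✓), payload 101110.
Byte 3: 0xAD = 10101101 (10xxxxxx ✓), payload 101101.
Concatenate: 0100101110101101 = 0x4BAD (16 bits → U+4BAD).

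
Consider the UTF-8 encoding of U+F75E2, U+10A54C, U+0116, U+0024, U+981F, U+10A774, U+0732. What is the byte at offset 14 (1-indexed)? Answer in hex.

1-indexed offset 14 is 0-indexed offset 13.
U+F75E2 → 4-byte form F3 B7 97 A2 at offsets 0–3.
U+10A54C → 4-byte form F4 8A 95 8C at offsets 4–7.
U+0116 → 2-byte form C4 96 at offsets 8–9.
U+0024 → 1-byte form 24 at offsets 10–10.
U+981F → 3-byte form E9 A0 9F at offsets 11–13.
Offset 13 falls in char 5's range; it's byte 3 of E9 A0 9F = 0x9F.

0x9F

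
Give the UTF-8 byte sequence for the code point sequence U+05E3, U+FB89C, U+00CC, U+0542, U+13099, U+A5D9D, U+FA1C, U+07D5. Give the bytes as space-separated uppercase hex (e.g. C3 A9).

U+05E3: 2-byte form → D7 A3.
U+FB89C: 4-byte form → F3 BB A2 9C.
U+00CC: 2-byte form → C3 8C.
U+0542: 2-byte form → D5 82.
U+13099: 4-byte form → F0 93 82 99.
U+A5D9D: 4-byte form → F2 A5 B6 9D.
U+FA1C: 3-byte form → EF A8 9C.
U+07D5: 2-byte form → DF 95.
Concatenated (23 bytes): D7 A3 F3 BB A2 9C C3 8C D5 82 F0 93 82 99 F2 A5 B6 9D EF A8 9C DF 95.

D7 A3 F3 BB A2 9C C3 8C D5 82 F0 93 82 99 F2 A5 B6 9D EF A8 9C DF 95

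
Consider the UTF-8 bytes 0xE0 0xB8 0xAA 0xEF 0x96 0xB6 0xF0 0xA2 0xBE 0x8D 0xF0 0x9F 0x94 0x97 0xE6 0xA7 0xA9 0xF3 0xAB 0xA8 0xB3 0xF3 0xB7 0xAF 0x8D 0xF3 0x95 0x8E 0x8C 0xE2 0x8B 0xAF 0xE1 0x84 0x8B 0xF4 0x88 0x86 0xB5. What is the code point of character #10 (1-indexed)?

U+110B

Offset 0: leading byte 0xE0 = 11100000 → 3-byte char #1 = E0 B8 AA.
Offset 3: leading byte 0xEF = 11101111 → 3-byte char #2 = EF 96 B6.
Offset 6: leading byte 0xF0 = 11110000 → 4-byte char #3 = F0 A2 BE 8D.
Offset 10: leading byte 0xF0 = 11110000 → 4-byte char #4 = F0 9F 94 97.
Offset 14: leading byte 0xE6 = 11100110 → 3-byte char #5 = E6 A7 A9.
Offset 17: leading byte 0xF3 = 11110011 → 4-byte char #6 = F3 AB A8 B3.
Offset 21: leading byte 0xF3 = 11110011 → 4-byte char #7 = F3 B7 AF 8D.
Offset 25: leading byte 0xF3 = 11110011 → 4-byte char #8 = F3 95 8E 8C.
Offset 29: leading byte 0xE2 = 11100010 → 3-byte char #9 = E2 8B AF.
Offset 32: leading byte 0xE1 = 11100001 → 3-byte char #10 = E1 84 8B.
Leading byte 0xE1 = 11100001 matches 1110xxxx → 3-byte sequence.
Byte 1: 0xE1 = 11100001, payload 0001 (4 bits).
Byte 2: 0x84 = 10000100 (10xxxxxx ✓), payload 000100.
Byte 3: 0x8B = 10001011 (10xxxxxx ✓), payload 001011.
Concatenate: 0001000100001011 = 0x110B (16 bits → U+110B).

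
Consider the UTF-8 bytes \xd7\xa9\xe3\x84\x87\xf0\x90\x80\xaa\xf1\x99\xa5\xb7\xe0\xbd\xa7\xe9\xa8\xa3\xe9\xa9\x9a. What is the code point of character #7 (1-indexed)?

U+9A5A

Offset 0: leading byte 0xD7 = 11010111 → 2-byte char #1 = D7 A9.
Offset 2: leading byte 0xE3 = 11100011 → 3-byte char #2 = E3 84 87.
Offset 5: leading byte 0xF0 = 11110000 → 4-byte char #3 = F0 90 80 AA.
Offset 9: leading byte 0xF1 = 11110001 → 4-byte char #4 = F1 99 A5 B7.
Offset 13: leading byte 0xE0 = 11100000 → 3-byte char #5 = E0 BD A7.
Offset 16: leading byte 0xE9 = 11101001 → 3-byte char #6 = E9 A8 A3.
Offset 19: leading byte 0xE9 = 11101001 → 3-byte char #7 = E9 A9 9A.
Leading byte 0xE9 = 11101001 matches 1110xxxx → 3-byte sequence.
Byte 1: 0xE9 = 11101001, payload 1001 (4 bits).
Byte 2: 0xA9 = 10101001 (10xxxxxx ✓), payload 101001.
Byte 3: 0x9A = 10011010 (10xxxxxx ✓), payload 011010.
Concatenate: 1001101001011010 = 0x9A5A (16 bits → U+9A5A).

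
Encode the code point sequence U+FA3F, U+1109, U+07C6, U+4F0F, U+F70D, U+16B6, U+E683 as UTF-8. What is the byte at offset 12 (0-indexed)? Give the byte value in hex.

0x9C

U+FA3F → 3-byte form EF A8 BF at offsets 0–2.
U+1109 → 3-byte form E1 84 89 at offsets 3–5.
U+07C6 → 2-byte form DF 86 at offsets 6–7.
U+4F0F → 3-byte form E4 BC 8F at offsets 8–10.
U+F70D → 3-byte form EF 9C 8D at offsets 11–13.
Offset 12 falls in char 5's range; it's byte 2 of EF 9C 8D = 0x9C.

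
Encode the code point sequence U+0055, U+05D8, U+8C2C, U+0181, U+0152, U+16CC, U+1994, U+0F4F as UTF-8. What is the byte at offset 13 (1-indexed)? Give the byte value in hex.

1-indexed offset 13 is 0-indexed offset 12.
U+0055 → 1-byte form 55 at offsets 0–0.
U+05D8 → 2-byte form D7 98 at offsets 1–2.
U+8C2C → 3-byte form E8 B0 AC at offsets 3–5.
U+0181 → 2-byte form C6 81 at offsets 6–7.
U+0152 → 2-byte form C5 92 at offsets 8–9.
U+16CC → 3-byte form E1 9B 8C at offsets 10–12.
Offset 12 falls in char 6's range; it's byte 3 of E1 9B 8C = 0x8C.

0x8C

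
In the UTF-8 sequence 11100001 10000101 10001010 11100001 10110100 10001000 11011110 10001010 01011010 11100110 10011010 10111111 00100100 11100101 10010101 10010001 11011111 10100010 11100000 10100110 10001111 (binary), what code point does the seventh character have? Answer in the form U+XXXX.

Offset 0: leading byte 0xE1 = 11100001 → 3-byte char #1 = E1 85 8A.
Offset 3: leading byte 0xE1 = 11100001 → 3-byte char #2 = E1 B4 88.
Offset 6: leading byte 0xDE = 11011110 → 2-byte char #3 = DE 8A.
Offset 8: leading byte 0x5A = 01011010 → 1-byte char #4 = 5A.
Offset 9: leading byte 0xE6 = 11100110 → 3-byte char #5 = E6 9A BF.
Offset 12: leading byte 0x24 = 00100100 → 1-byte char #6 = 24.
Offset 13: leading byte 0xE5 = 11100101 → 3-byte char #7 = E5 95 91.
Leading byte 0xE5 = 11100101 matches 1110xxxx → 3-byte sequence.
Byte 1: 0xE5 = 11100101, payload 0101 (4 bits).
Byte 2: 0x95 = 10010101 (10xxxxxx ✓), payload 010101.
Byte 3: 0x91 = 10010001 (10xxxxxx ✓), payload 010001.
Concatenate: 0101010101010001 = 0x5551 (16 bits → U+5551).

U+5551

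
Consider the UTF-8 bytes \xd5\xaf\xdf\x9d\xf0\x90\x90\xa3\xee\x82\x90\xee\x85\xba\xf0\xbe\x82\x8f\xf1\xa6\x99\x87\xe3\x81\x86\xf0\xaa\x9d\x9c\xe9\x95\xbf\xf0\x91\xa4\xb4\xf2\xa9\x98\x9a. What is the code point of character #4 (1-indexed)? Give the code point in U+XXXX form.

Offset 0: leading byte 0xD5 = 11010101 → 2-byte char #1 = D5 AF.
Offset 2: leading byte 0xDF = 11011111 → 2-byte char #2 = DF 9D.
Offset 4: leading byte 0xF0 = 11110000 → 4-byte char #3 = F0 90 90 A3.
Offset 8: leading byte 0xEE = 11101110 → 3-byte char #4 = EE 82 90.
Leading byte 0xEE = 11101110 matches 1110xxxx → 3-byte sequence.
Byte 1: 0xEE = 11101110, payload 1110 (4 bits).
Byte 2: 0x82 = 10000010 (10xxxxxx ✓), payload 000010.
Byte 3: 0x90 = 10010000 (10xxxxxx ✓), payload 010000.
Concatenate: 1110000010010000 = 0xE090 (16 bits → U+E090).

U+E090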